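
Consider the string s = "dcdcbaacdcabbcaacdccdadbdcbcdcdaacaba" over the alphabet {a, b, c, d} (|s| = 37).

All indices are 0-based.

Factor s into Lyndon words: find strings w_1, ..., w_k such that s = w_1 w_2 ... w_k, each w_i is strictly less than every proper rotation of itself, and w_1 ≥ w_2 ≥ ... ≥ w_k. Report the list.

["d", "cd", "c", "b", "aacdcabbcaacdccdadbdcbcdcd", "aacab", "a"]

emit factor 1: 'd' (i=0, period=1)
emit factor 2: 'cd' (i=1, period=2)
emit factor 3: 'c' (i=3, period=1)
emit factor 4: 'b' (i=4, period=1)
emit factor 5: 'aacdcabbcaacdccdadbdcbcdcd' (i=5, period=26)
emit factor 6: 'aacab' (i=31, period=5)
emit factor 7: 'a' (i=36, period=1)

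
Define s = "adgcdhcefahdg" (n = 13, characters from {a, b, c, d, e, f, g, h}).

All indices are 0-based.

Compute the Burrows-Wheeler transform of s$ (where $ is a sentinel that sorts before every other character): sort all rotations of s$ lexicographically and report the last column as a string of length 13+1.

rank  rotation        last
    0  $adgcdhcefahdg  g
    1  adgcdhcefahdg$  $
    2  ahdg$adgcdhcef  f
    3  cdhcefahdg$adg  g
    4  cefahdg$adgcdh  h
    5  dg$adgcdhcefah  h
    6  dgcdhcefahdg$a  a
    7  dhcefahdg$adgc  c
    8  efahdg$adgcdhc  c
    9  fahdg$adgcdhce  e
   10  g$adgcdhcefahd  d
   11  gcdhcefahdg$ad  d
   12  hcefahdg$adgcd  d
   13  hdg$adgcdhcefa  a

g$fghhacceddda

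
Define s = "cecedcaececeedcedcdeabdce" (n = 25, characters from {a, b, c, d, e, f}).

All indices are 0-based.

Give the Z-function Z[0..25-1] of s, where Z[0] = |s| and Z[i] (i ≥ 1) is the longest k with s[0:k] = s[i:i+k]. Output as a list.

[25, 0, 2, 0, 0, 1, 0, 0, 4, 0, 2, 0, 0, 0, 2, 0, 0, 1, 0, 0, 0, 0, 0, 2, 0]

Z[0]=25
i=1: i≥r, start 0; Z[1]=0
i=2: i≥r, start 0; Z[2]=2 extend→box=[2,4)
i=3: min(r-i=1, Z[1]=0)=0; Z[3]=0
i=4: i≥r, start 0; Z[4]=0
i=5: i≥r, start 0; Z[5]=1 extend→box=[5,6)
i=6: i≥r, start 0; Z[6]=0
i=7: i≥r, start 0; Z[7]=0
i=8: i≥r, start 0; Z[8]=4 extend→box=[8,12)
i=9: min(r-i=3, Z[1]=0)=0; Z[9]=0
i=10: min(r-i=2, Z[2]=2)=2; Z[10]=2
i=11: min(r-i=1, Z[3]=0)=0; Z[11]=0
i=12: i≥r, start 0; Z[12]=0
i=13: i≥r, start 0; Z[13]=0
i=14: i≥r, start 0; Z[14]=2 extend→box=[14,16)
i=15: min(r-i=1, Z[1]=0)=0; Z[15]=0
i=16: i≥r, start 0; Z[16]=0
i=17: i≥r, start 0; Z[17]=1 extend→box=[17,18)
i=18: i≥r, start 0; Z[18]=0
i=19: i≥r, start 0; Z[19]=0
i=20: i≥r, start 0; Z[20]=0
i=21: i≥r, start 0; Z[21]=0
i=22: i≥r, start 0; Z[22]=0
i=23: i≥r, start 0; Z[23]=2 extend→box=[23,25)
i=24: min(r-i=1, Z[1]=0)=0; Z[24]=0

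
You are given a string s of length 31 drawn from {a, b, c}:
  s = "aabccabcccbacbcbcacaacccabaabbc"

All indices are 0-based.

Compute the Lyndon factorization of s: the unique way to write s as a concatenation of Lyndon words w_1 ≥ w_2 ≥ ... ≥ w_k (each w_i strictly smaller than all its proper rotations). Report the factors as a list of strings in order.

["aabccabcccbacbcbcacaacccab", "aabbc"]

emit factor 1: 'aabccabcccbacbcbcacaacccab' (i=0, period=26)
emit factor 2: 'aabbc' (i=26, period=5)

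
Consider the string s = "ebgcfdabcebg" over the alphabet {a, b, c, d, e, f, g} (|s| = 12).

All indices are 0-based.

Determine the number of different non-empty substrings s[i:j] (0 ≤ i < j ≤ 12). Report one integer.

70

rank→(start, suffix):
  0 → (6, 'abcebg')
  1 → (7, 'bcebg')
  2 → (10, 'bg')
  3 → (1, 'bgcfdabcebg')
  4 → (8, 'cebg')
  5 → (3, 'cfdabcebg')
  6 → (5, 'dabcebg')
  7 → (9, 'ebg')
  8 → (0, 'ebgcfdabcebg')
  9 → (4, 'fdabcebg')
  10 → (11, 'g')
  11 → (2, 'gcfdabcebg')

SA = [6, 7, 10, 1, 8, 3, 5, 9, 0, 4, 11, 2]
rank  pair      lcp
   1  s[6:],s[7:]  0  ''
   2  s[7:],s[10:]  1  'b'
   3  s[10:],s[1:]  2  'bg'
   4  s[1:],s[8:]  0  ''
   5  s[8:],s[3:]  1  'c'
   6  s[3:],s[5:]  0  ''
   7  s[5:],s[9:]  0  ''
   8  s[9:],s[0:]  3  'ebg'
   9  s[0:],s[4:]  0  ''
  10  s[4:],s[11:]  0  ''
  11  s[11:],s[2:]  1  'g'

n(n+1)/2 = 12·13/2 = 78
Σ LCP = 0 + 0 + 1 + 2 + 0 + 1 + 0 + 0 + 3 + 0 + 0 + 1 = 8
distinct = 78 − 8 = 70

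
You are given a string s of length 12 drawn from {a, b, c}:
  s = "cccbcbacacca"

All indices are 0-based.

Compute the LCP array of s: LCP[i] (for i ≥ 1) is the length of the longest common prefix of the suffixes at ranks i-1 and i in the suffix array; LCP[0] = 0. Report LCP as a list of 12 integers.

sorted suffixes:
  #0 SA[0]=11  'a'
  #1 SA[1]=6  'acacca'
  #2 SA[2]=8  'acca'
  #3 SA[3]=5  'bacacca'
  #4 SA[4]=3  'bcbacacca'
  #5 SA[5]=10  'ca'
  #6 SA[6]=7  'cacca'
  #7 SA[7]=4  'cbacacca'
  #8 SA[8]=2  'cbcbacacca'
  #9 SA[9]=9  'cca'
  #10 SA[10]=1  'ccbcbacacca'
  #11 SA[11]=0  'cccbcbacacca'

SA = [11, 6, 8, 5, 3, 10, 7, 4, 2, 9, 1, 0]
[i] adj suffixes → lcp
  [1] 11/6 → 1 ('a')
  [2] 6/8 → 2 ('ac')
  [3] 8/5 → 0 ('')
  [4] 5/3 → 1 ('b')
  [5] 3/10 → 0 ('')
  [6] 10/7 → 2 ('ca')
  [7] 7/4 → 1 ('c')
  [8] 4/2 → 2 ('cb')
  [9] 2/9 → 1 ('c')
  [10] 9/1 → 2 ('cc')
  [11] 1/0 → 2 ('cc')

[0, 1, 2, 0, 1, 0, 2, 1, 2, 1, 2, 2]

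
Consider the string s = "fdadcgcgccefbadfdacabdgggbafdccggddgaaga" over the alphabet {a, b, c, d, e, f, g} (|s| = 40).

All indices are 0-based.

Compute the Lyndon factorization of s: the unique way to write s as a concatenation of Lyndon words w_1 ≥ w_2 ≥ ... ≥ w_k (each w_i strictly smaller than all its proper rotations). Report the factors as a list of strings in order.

["f", "d", "adcgcgccefbadfd", "ac", "abdgggbafdccggddg", "aag", "a"]

emit factor 1: 'f' (i=0, period=1)
emit factor 2: 'd' (i=1, period=1)
emit factor 3: 'adcgcgccefbadfd' (i=2, period=15)
emit factor 4: 'ac' (i=17, period=2)
emit factor 5: 'abdgggbafdccggddg' (i=19, period=17)
emit factor 6: 'aag' (i=36, period=3)
emit factor 7: 'a' (i=39, period=1)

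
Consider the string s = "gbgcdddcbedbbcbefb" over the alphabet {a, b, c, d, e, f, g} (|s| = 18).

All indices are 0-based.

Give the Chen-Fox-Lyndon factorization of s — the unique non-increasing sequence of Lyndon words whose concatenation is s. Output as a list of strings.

["g", "bgcdddc", "bed", "bbcbef", "b"]

emit factor 1: 'g' (i=0, period=1)
emit factor 2: 'bgcdddc' (i=1, period=7)
emit factor 3: 'bed' (i=8, period=3)
emit factor 4: 'bbcbef' (i=11, period=6)
emit factor 5: 'b' (i=17, period=1)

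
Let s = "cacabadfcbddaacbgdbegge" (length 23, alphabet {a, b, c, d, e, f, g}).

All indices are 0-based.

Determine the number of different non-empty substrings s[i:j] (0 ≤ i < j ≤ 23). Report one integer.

257

rank→(start, suffix):
  0 → (12, 'aacbgdbegge')
  1 → (3, 'abadfcbddaacbgdbegge')
  2 → (1, 'acabadfcbddaacbgdbegge')
  3 → (13, 'acbgdbegge')
  4 → (5, 'adfcbddaacbgdbegge')
  5 → (4, 'badfcbddaacbgdbegge')
  6 → (9, 'bddaacbgdbegge')
  7 → (18, 'begge')
  8 → (15, 'bgdbegge')
  9 → (2, 'cabadfcbddaacbgdbegge')
  10 → (0, 'cacabadfcbddaacbgdbegge')
  11 → (8, 'cbddaacbgdbegge')
  12 → (14, 'cbgdbegge')
  13 → (11, 'daacbgdbegge')
  14 → (17, 'dbegge')
  15 → (10, 'ddaacbgdbegge')
  16 → (6, 'dfcbddaacbgdbegge')
  17 → (22, 'e')
  18 → (19, 'egge')
  19 → (7, 'fcbddaacbgdbegge')
  20 → (16, 'gdbegge')
  21 → (21, 'ge')
  22 → (20, 'gge')

SA = [12, 3, 1, 13, 5, 4, 9, 18, 15, 2, 0, 8, 14, 11, 17, 10, 6, 22, 19, 7, 16, 21, 20]
i: (SA[i-1],SA[i]) lcp shared
  1: (12,3) 1 'a'
  2: (3,1) 1 'a'
  3: (1,13) 2 'ac'
  4: (13,5) 1 'a'
  5: (5,4) 0 ''
  6: (4,9) 1 'b'
  7: (9,18) 1 'b'
  8: (18,15) 1 'b'
  9: (15,2) 0 ''
  10: (2,0) 2 'ca'
  11: (0,8) 1 'c'
  12: (8,14) 2 'cb'
  13: (14,11) 0 ''
  14: (11,17) 1 'd'
  15: (17,10) 1 'd'
  16: (10,6) 1 'd'
  17: (6,22) 0 ''
  18: (22,19) 1 'e'
  19: (19,7) 0 ''
  20: (7,16) 0 ''
  21: (16,21) 1 'g'
  22: (21,20) 1 'g'

n(n+1)/2 = 23·24/2 = 276
Σ LCP = 0 + 1 + 1 + 2 + 1 + 0 + 1 + 1 + 1 + 0 + 2 + 1 + 2 + 0 + 1 + 1 + 1 + 0 + 1 + 0 + 0 + 1 + 1 = 19
distinct = 276 − 19 = 257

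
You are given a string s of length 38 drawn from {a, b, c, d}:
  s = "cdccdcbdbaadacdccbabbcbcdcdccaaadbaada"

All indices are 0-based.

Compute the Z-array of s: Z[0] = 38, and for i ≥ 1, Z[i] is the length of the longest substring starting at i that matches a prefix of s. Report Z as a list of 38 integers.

[38, 0, 1, 3, 0, 1, 0, 0, 0, 0, 0, 0, 0, 4, 0, 1, 1, 0, 0, 0, 0, 1, 0, 3, 0, 4, 0, 1, 1, 0, 0, 0, 0, 0, 0, 0, 0, 0]

Z[0]=38
i=1: fresh scan; Z[1]=0
i=2: fresh scan; Z[2]=1 extend→box=[2,3)
i=3: fresh scan; Z[3]=3 extend→box=[3,6)
i=4: min(r-i=2, Z[1]=0)=0; Z[4]=0
i=5: min(r-i=1, Z[2]=1)=1; Z[5]=1
i=6: fresh scan; Z[6]=0
i=7: fresh scan; Z[7]=0
i=8: fresh scan; Z[8]=0
i=9: fresh scan; Z[9]=0
i=10: fresh scan; Z[10]=0
i=11: fresh scan; Z[11]=0
i=12: fresh scan; Z[12]=0
i=13: fresh scan; Z[13]=4 extend→box=[13,17)
i=14: min(r-i=3, Z[1]=0)=0; Z[14]=0
i=15: min(r-i=2, Z[2]=1)=1; Z[15]=1
i=16: min(r-i=1, Z[3]=3)=1; Z[16]=1
i=17: fresh scan; Z[17]=0
i=18: fresh scan; Z[18]=0
i=19: fresh scan; Z[19]=0
i=20: fresh scan; Z[20]=0
i=21: fresh scan; Z[21]=1 extend→box=[21,22)
i=22: fresh scan; Z[22]=0
i=23: fresh scan; Z[23]=3 extend→box=[23,26)
i=24: min(r-i=2, Z[1]=0)=0; Z[24]=0
i=25: min(r-i=1, Z[2]=1)=1; Z[25]=4 extend→box=[25,29)
i=26: min(r-i=3, Z[1]=0)=0; Z[26]=0
i=27: min(r-i=2, Z[2]=1)=1; Z[27]=1
i=28: min(r-i=1, Z[3]=3)=1; Z[28]=1
i=29: fresh scan; Z[29]=0
i=30: fresh scan; Z[30]=0
i=31: fresh scan; Z[31]=0
i=32: fresh scan; Z[32]=0
i=33: fresh scan; Z[33]=0
i=34: fresh scan; Z[34]=0
i=35: fresh scan; Z[35]=0
i=36: fresh scan; Z[36]=0
i=37: fresh scan; Z[37]=0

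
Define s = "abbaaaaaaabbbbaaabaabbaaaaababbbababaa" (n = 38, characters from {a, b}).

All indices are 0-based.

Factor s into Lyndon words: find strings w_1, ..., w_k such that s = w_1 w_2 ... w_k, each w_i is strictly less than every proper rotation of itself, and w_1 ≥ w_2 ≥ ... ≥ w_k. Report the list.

["abb", "aaaaaaabbbbaaabaabbaaaaababbbabab", "a", "a"]

emit factor 1: 'abb' (i=0, period=3)
emit factor 2: 'aaaaaaabbbbaaabaabbaaaaababbbabab' (i=3, period=33)
emit factor 3: 'a' (i=36, period=1)
emit factor 4: 'a' (i=37, period=1)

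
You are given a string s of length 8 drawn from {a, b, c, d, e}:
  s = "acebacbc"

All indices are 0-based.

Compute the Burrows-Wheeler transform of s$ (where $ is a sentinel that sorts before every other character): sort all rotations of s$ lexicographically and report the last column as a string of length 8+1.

cb$ecbaac

rank  rotation   last
    0  $acebacbc  c
    1  acbc$aceb  b
    2  acebacbc$  $
    3  bacbc$ace  e
    4  bc$acebac  c
    5  c$acebacb  b
    6  cbc$aceba  a
    7  cebacbc$a  a
    8  ebacbc$ac  c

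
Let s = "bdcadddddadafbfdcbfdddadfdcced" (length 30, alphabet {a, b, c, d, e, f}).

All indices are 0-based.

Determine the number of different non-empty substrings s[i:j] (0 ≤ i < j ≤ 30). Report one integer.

416

rank | idx | suffix
   0 |   9 | adafbfdcbfdddadfdcced
   1 |   3 | adddddadafbfdcbfdddadfdcced
   2 |  22 | adfdcced
   3 |  11 | afbfdcbfdddadfdcced
   4 |   0 | bdcadddddadafbfdcbfdddadfdcced
   5 |  13 | bfdcbfdddadfdcced
   6 |  17 | bfdddadfdcced
   7 |   2 | cadddddadafbfdcbfdddadfdcced
   8 |  16 | cbfdddadfdcced
   9 |  26 | cced
  10 |  27 | ced
  11 |  29 | d
  12 |   8 | dadafbfdcbfdddadfdcced
  13 |  21 | dadfdcced
  14 |  10 | dafbfdcbfdddadfdcced
  15 |   1 | dcadddddadafbfdcbfdddadfdcced
  16 |  15 | dcbfdddadfdcced
  17 |  25 | dcced
  18 |   7 | ddadafbfdcbfdddadfdcced
  19 |  20 | ddadfdcced
  20 |   6 | dddadafbfdcbfdddadfdcced
  21 |  19 | dddadfdcced
  22 |   5 | ddddadafbfdcbfdddadfdcced
  23 |   4 | dddddadafbfdcbfdddadfdcced
  24 |  23 | dfdcced
  25 |  28 | ed
  26 |  12 | fbfdcbfdddadfdcced
  27 |  14 | fdcbfdddadfdcced
  28 |  24 | fdcced
  29 |  18 | fdddadfdcced

SA = [9, 3, 22, 11, 0, 13, 17, 2, 16, 26, 27, 29, 8, 21, 10, 1, 15, 25, 7, 20, 6, 19, 5, 4, 23, 28, 12, 14, 24, 18]
rank  pair      lcp
   1  s[9:],s[3:]  2  'ad'
   2  s[3:],s[22:]  2  'ad'
   3  s[22:],s[11:]  1  'a'
   4  s[11:],s[0:]  0  ''
   5  s[0:],s[13:]  1  'b'
   6  s[13:],s[17:]  3  'bfd'
   7  s[17:],s[2:]  0  ''
   8  s[2:],s[16:]  1  'c'
   9  s[16:],s[26:]  1  'c'
  10  s[26:],s[27:]  1  'c'
  11  s[27:],s[29:]  0  ''
  12  s[29:],s[8:]  1  'd'
  13  s[8:],s[21:]  3  'dad'
  14  s[21:],s[10:]  2  'da'
  15  s[10:],s[1:]  1  'd'
  16  s[1:],s[15:]  2  'dc'
  17  s[15:],s[25:]  2  'dc'
  18  s[25:],s[7:]  1  'd'
  19  s[7:],s[20:]  4  'ddad'
  20  s[20:],s[6:]  2  'dd'
  21  s[6:],s[19:]  5  'dddad'
  22  s[19:],s[5:]  3  'ddd'
  23  s[5:],s[4:]  4  'dddd'
  24  s[4:],s[23:]  1  'd'
  25  s[23:],s[28:]  0  ''
  26  s[28:],s[12:]  0  ''
  27  s[12:],s[14:]  1  'f'
  28  s[14:],s[24:]  3  'fdc'
  29  s[24:],s[18:]  2  'fd'

n(n+1)/2 = 30·31/2 = 465
Σ LCP = 0 + 2 + 2 + 1 + 0 + 1 + 3 + 0 + 1 + 1 + 1 + 0 + 1 + 3 + 2 + 1 + 2 + 2 + 1 + 4 + 2 + 5 + 3 + 4 + 1 + 0 + 0 + 1 + 3 + 2 = 49
distinct = 465 − 49 = 416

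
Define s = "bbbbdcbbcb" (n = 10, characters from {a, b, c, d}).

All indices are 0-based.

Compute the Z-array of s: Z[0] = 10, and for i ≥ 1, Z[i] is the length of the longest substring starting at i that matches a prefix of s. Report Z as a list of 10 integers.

[10, 3, 2, 1, 0, 0, 2, 1, 0, 1]

Z[0]=10
i=1: i≥r, start 0; Z[1]=3 scan→box=[1,4)
i=2: min(r-i=2, Z[1]=3)=2; Z[2]=2
i=3: min(r-i=1, Z[2]=2)=1; Z[3]=1
i=4: i≥r, start 0; Z[4]=0
i=5: i≥r, start 0; Z[5]=0
i=6: i≥r, start 0; Z[6]=2 scan→box=[6,8)
i=7: min(r-i=1, Z[1]=3)=1; Z[7]=1
i=8: i≥r, start 0; Z[8]=0
i=9: i≥r, start 0; Z[9]=1 scan→box=[9,10)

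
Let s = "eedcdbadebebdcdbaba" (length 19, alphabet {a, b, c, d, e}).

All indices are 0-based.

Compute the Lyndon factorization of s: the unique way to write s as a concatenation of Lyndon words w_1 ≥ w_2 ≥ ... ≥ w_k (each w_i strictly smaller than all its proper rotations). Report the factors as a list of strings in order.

emit factor 1: 'e' (i=0, period=1)
emit factor 2: 'e' (i=1, period=1)
emit factor 3: 'd' (i=2, period=1)
emit factor 4: 'cd' (i=3, period=2)
emit factor 5: 'b' (i=5, period=1)
emit factor 6: 'adebebdcdb' (i=6, period=10)
emit factor 7: 'ab' (i=16, period=2)
emit factor 8: 'a' (i=18, period=1)

["e", "e", "d", "cd", "b", "adebebdcdb", "ab", "a"]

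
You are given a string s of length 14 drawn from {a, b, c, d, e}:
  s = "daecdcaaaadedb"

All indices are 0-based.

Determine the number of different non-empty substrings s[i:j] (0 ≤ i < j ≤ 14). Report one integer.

93

rank | idx | suffix
   0 |   6 | aaaadedb
   1 |   7 | aaadedb
   2 |   8 | aadedb
   3 |   9 | adedb
   4 |   1 | aecdcaaaadedb
   5 |  13 | b
   6 |   5 | caaaadedb
   7 |   3 | cdcaaaadedb
   8 |   0 | daecdcaaaadedb
   9 |  12 | db
  10 |   4 | dcaaaadedb
  11 |  10 | dedb
  12 |   2 | ecdcaaaadedb
  13 |  11 | edb

SA = [6, 7, 8, 9, 1, 13, 5, 3, 0, 12, 4, 10, 2, 11]
i: (SA[i-1],SA[i]) lcp shared
  1: (6,7) 3 'aaa'
  2: (7,8) 2 'aa'
  3: (8,9) 1 'a'
  4: (9,1) 1 'a'
  5: (1,13) 0 ''
  6: (13,5) 0 ''
  7: (5,3) 1 'c'
  8: (3,0) 0 ''
  9: (0,12) 1 'd'
  10: (12,4) 1 'd'
  11: (4,10) 1 'd'
  12: (10,2) 0 ''
  13: (2,11) 1 'e'

n(n+1)/2 = 14·15/2 = 105
Σ LCP = 0 + 3 + 2 + 1 + 1 + 0 + 0 + 1 + 0 + 1 + 1 + 1 + 0 + 1 = 12
distinct = 105 − 12 = 93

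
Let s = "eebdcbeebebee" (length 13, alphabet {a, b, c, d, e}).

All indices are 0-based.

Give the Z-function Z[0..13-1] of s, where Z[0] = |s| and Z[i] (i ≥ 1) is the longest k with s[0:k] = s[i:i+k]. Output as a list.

Z[0]=13
i=1: i≥r, start 0; Z[1]=1 scan→box=[1,2)
i=2: i≥r, start 0; Z[2]=0
i=3: i≥r, start 0; Z[3]=0
i=4: i≥r, start 0; Z[4]=0
i=5: i≥r, start 0; Z[5]=0
i=6: i≥r, start 0; Z[6]=3 scan→box=[6,9)
i=7: min(r-i=2, Z[1]=1)=1; Z[7]=1
i=8: min(r-i=1, Z[2]=0)=0; Z[8]=0
i=9: i≥r, start 0; Z[9]=1 scan→box=[9,10)
i=10: i≥r, start 0; Z[10]=0
i=11: i≥r, start 0; Z[11]=2 scan→box=[11,13)
i=12: min(r-i=1, Z[1]=1)=1; Z[12]=1

[13, 1, 0, 0, 0, 0, 3, 1, 0, 1, 0, 2, 1]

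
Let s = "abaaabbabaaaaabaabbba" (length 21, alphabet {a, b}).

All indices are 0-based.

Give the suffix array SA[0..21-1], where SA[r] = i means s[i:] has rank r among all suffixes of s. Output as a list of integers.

[20, 9, 10, 11, 2, 12, 3, 15, 7, 0, 13, 4, 16, 19, 8, 1, 14, 6, 18, 5, 17]

sorted suffixes:
  #0 SA[0]=20  'a'
  #1 SA[1]=9  'aaaaabaabbba'
  #2 SA[2]=10  'aaaabaabbba'
  #3 SA[3]=11  'aaabaabbba'
  #4 SA[4]=2  'aaabbabaaaaabaabbba'
  #5 SA[5]=12  'aabaabbba'
  #6 SA[6]=3  'aabbabaaaaabaabbba'
  #7 SA[7]=15  'aabbba'
  #8 SA[8]=7  'abaaaaabaabbba'
  #9 SA[9]=0  'abaaabbabaaaaabaabbba'
  #10 SA[10]=13  'abaabbba'
  #11 SA[11]=4  'abbabaaaaabaabbba'
  #12 SA[12]=16  'abbba'
  #13 SA[13]=19  'ba'
  #14 SA[14]=8  'baaaaabaabbba'
  #15 SA[15]=1  'baaabbabaaaaabaabbba'
  #16 SA[16]=14  'baabbba'
  #17 SA[17]=6  'babaaaaabaabbba'
  #18 SA[18]=18  'bba'
  #19 SA[19]=5  'bbabaaaaabaabbba'
  #20 SA[20]=17  'bbba'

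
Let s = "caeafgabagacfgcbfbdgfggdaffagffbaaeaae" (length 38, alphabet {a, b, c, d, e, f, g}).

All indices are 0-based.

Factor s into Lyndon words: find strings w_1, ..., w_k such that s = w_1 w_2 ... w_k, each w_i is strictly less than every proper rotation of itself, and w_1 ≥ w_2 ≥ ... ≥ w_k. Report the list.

["c", "aeafg", "abagacfgcbfbdgfggdaffagffb", "aae", "aae"]

emit factor 1: 'c' (i=0, period=1)
emit factor 2: 'aeafg' (i=1, period=5)
emit factor 3: 'abagacfgcbfbdgfggdaffagffb' (i=6, period=26)
emit factor 4: 'aae' (i=32, period=3)
emit factor 5: 'aae' (i=35, period=3)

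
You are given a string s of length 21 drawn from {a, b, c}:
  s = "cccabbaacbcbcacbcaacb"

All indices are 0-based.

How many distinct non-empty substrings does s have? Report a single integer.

rank→(start, suffix):
  0 → (17, 'aacb')
  1 → (6, 'aacbcbcacbcaacb')
  2 → (3, 'abbaacbcbcacbcaacb')
  3 → (18, 'acb')
  4 → (13, 'acbcaacb')
  5 → (7, 'acbcbcacbcaacb')
  6 → (20, 'b')
  7 → (5, 'baacbcbcacbcaacb')
  8 → (4, 'bbaacbcbcacbcaacb')
  9 → (15, 'bcaacb')
  10 → (11, 'bcacbcaacb')
  11 → (9, 'bcbcacbcaacb')
  12 → (16, 'caacb')
  13 → (2, 'cabbaacbcbcacbcaacb')
  14 → (12, 'cacbcaacb')
  15 → (19, 'cb')
  16 → (14, 'cbcaacb')
  17 → (10, 'cbcacbcaacb')
  18 → (8, 'cbcbcacbcaacb')
  19 → (1, 'ccabbaacbcbcacbcaacb')
  20 → (0, 'cccabbaacbcbcacbcaacb')

SA = [17, 6, 3, 18, 13, 7, 20, 5, 4, 15, 11, 9, 16, 2, 12, 19, 14, 10, 8, 1, 0]
rank  pair      lcp
   1  s[17:],s[6:]  4  'aacb'
   2  s[6:],s[3:]  1  'a'
   3  s[3:],s[18:]  1  'a'
   4  s[18:],s[13:]  3  'acb'
   5  s[13:],s[7:]  4  'acbc'
   6  s[7:],s[20:]  0  ''
   7  s[20:],s[5:]  1  'b'
   8  s[5:],s[4:]  1  'b'
   9  s[4:],s[15:]  1  'b'
  10  s[15:],s[11:]  3  'bca'
  11  s[11:],s[9:]  2  'bc'
  12  s[9:],s[16:]  0  ''
  13  s[16:],s[2:]  2  'ca'
  14  s[2:],s[12:]  2  'ca'
  15  s[12:],s[19:]  1  'c'
  16  s[19:],s[14:]  2  'cb'
  17  s[14:],s[10:]  4  'cbca'
  18  s[10:],s[8:]  3  'cbc'
  19  s[8:],s[1:]  1  'c'
  20  s[1:],s[0:]  2  'cc'

n(n+1)/2 = 21·22/2 = 231
Σ LCP = 0 + 4 + 1 + 1 + 3 + 4 + 0 + 1 + 1 + 1 + 3 + 2 + 0 + 2 + 2 + 1 + 2 + 4 + 3 + 1 + 2 = 38
distinct = 231 − 38 = 193

193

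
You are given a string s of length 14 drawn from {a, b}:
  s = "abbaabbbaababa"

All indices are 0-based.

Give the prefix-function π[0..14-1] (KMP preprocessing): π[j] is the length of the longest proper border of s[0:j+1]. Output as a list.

π[0] = 0
j=1 s[j]='b': π[1]=0 (border '')
j=2 s[j]='b': π[2]=0 (border '')
j=3 s[j]='a': π[3]=1 (border 'a')
j=4 s[j]='a': k: 1→0; π[4]=1 (border 'a')
j=5 s[j]='b': π[5]=2 (border 'ab')
j=6 s[j]='b': π[6]=3 (border 'abb')
j=7 s[j]='b': k: 3→0; π[7]=0 (border '')
j=8 s[j]='a': π[8]=1 (border 'a')
j=9 s[j]='a': k: 1→0; π[9]=1 (border 'a')
j=10 s[j]='b': π[10]=2 (border 'ab')
j=11 s[j]='a': k: 2→0; π[11]=1 (border 'a')
j=12 s[j]='b': π[12]=2 (border 'ab')
j=13 s[j]='a': k: 2→0; π[13]=1 (border 'a')

[0, 0, 0, 1, 1, 2, 3, 0, 1, 1, 2, 1, 2, 1]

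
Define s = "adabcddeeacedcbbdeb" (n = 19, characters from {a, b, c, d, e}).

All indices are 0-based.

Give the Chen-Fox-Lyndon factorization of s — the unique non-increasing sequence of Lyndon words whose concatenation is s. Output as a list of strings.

emit factor 1: 'ad' (i=0, period=2)
emit factor 2: 'abcddeeacedcbbdeb' (i=2, period=17)

["ad", "abcddeeacedcbbdeb"]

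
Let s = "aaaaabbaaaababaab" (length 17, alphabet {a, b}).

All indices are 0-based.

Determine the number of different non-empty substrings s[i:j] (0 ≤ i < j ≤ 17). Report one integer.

rank | idx | suffix
   0 |   0 | aaaaabbaaaababaab
   1 |   7 | aaaababaab
   2 |   1 | aaaabbaaaababaab
   3 |   8 | aaababaab
   4 |   2 | aaabbaaaababaab
   5 |  14 | aab
   6 |   9 | aababaab
   7 |   3 | aabbaaaababaab
   8 |  15 | ab
   9 |  12 | abaab
  10 |  10 | ababaab
  11 |   4 | abbaaaababaab
  12 |  16 | b
  13 |   6 | baaaababaab
  14 |  13 | baab
  15 |  11 | babaab
  16 |   5 | bbaaaababaab

SA = [0, 7, 1, 8, 2, 14, 9, 3, 15, 12, 10, 4, 16, 6, 13, 11, 5]
rank  pair      lcp
   1  s[0:],s[7:]  4  'aaaa'
   2  s[7:],s[1:]  5  'aaaab'
   3  s[1:],s[8:]  3  'aaa'
   4  s[8:],s[2:]  4  'aaab'
   5  s[2:],s[14:]  2  'aa'
   6  s[14:],s[9:]  3  'aab'
   7  s[9:],s[3:]  3  'aab'
   8  s[3:],s[15:]  1  'a'
   9  s[15:],s[12:]  2  'ab'
  10  s[12:],s[10:]  3  'aba'
  11  s[10:],s[4:]  2  'ab'
  12  s[4:],s[16:]  0  ''
  13  s[16:],s[6:]  1  'b'
  14  s[6:],s[13:]  3  'baa'
  15  s[13:],s[11:]  2  'ba'
  16  s[11:],s[5:]  1  'b'

n(n+1)/2 = 17·18/2 = 153
Σ LCP = 0 + 4 + 5 + 3 + 4 + 2 + 3 + 3 + 1 + 2 + 3 + 2 + 0 + 1 + 3 + 2 + 1 = 39
distinct = 153 − 39 = 114

114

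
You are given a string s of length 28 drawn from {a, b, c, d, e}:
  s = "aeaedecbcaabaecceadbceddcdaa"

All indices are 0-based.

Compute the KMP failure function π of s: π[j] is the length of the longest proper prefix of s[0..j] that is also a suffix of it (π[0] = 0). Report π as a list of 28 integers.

[0, 0, 1, 2, 0, 0, 0, 0, 0, 1, 1, 0, 1, 2, 0, 0, 0, 1, 0, 0, 0, 0, 0, 0, 0, 0, 1, 1]

π[0] = 0
j=1 s[j]='e': π[1]=0 (border '')
j=2 s[j]='a': π[2]=1 (border 'a')
j=3 s[j]='e': π[3]=2 (border 'ae')
j=4 s[j]='d': k: 2→0; π[4]=0 (border '')
j=5 s[j]='e': π[5]=0 (border '')
j=6 s[j]='c': π[6]=0 (border '')
j=7 s[j]='b': π[7]=0 (border '')
j=8 s[j]='c': π[8]=0 (border '')
j=9 s[j]='a': π[9]=1 (border 'a')
j=10 s[j]='a': k: 1→0; π[10]=1 (border 'a')
j=11 s[j]='b': k: 1→0; π[11]=0 (border '')
j=12 s[j]='a': π[12]=1 (border 'a')
j=13 s[j]='e': π[13]=2 (border 'ae')
j=14 s[j]='c': k: 2→0; π[14]=0 (border '')
j=15 s[j]='c': π[15]=0 (border '')
j=16 s[j]='e': π[16]=0 (border '')
j=17 s[j]='a': π[17]=1 (border 'a')
j=18 s[j]='d': k: 1→0; π[18]=0 (border '')
j=19 s[j]='b': π[19]=0 (border '')
j=20 s[j]='c': π[20]=0 (border '')
j=21 s[j]='e': π[21]=0 (border '')
j=22 s[j]='d': π[22]=0 (border '')
j=23 s[j]='d': π[23]=0 (border '')
j=24 s[j]='c': π[24]=0 (border '')
j=25 s[j]='d': π[25]=0 (border '')
j=26 s[j]='a': π[26]=1 (border 'a')
j=27 s[j]='a': k: 1→0; π[27]=1 (border 'a')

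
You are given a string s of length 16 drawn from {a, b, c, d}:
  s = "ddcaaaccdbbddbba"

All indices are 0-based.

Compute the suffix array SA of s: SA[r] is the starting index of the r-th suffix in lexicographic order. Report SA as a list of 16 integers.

[15, 3, 4, 5, 14, 13, 9, 10, 2, 6, 7, 12, 8, 1, 11, 0]

rank→(start, suffix):
  0 → (15, 'a')
  1 → (3, 'aaaccdbbddbba')
  2 → (4, 'aaccdbbddbba')
  3 → (5, 'accdbbddbba')
  4 → (14, 'ba')
  5 → (13, 'bba')
  6 → (9, 'bbddbba')
  7 → (10, 'bddbba')
  8 → (2, 'caaaccdbbddbba')
  9 → (6, 'ccdbbddbba')
  10 → (7, 'cdbbddbba')
  11 → (12, 'dbba')
  12 → (8, 'dbbddbba')
  13 → (1, 'dcaaaccdbbddbba')
  14 → (11, 'ddbba')
  15 → (0, 'ddcaaaccdbbddbba')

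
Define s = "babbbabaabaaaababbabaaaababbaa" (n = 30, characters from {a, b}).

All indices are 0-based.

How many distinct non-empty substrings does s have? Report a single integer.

348

sorted suffixes:
  #0 SA[0]=29  'a'
  #1 SA[1]=28  'aa'
  #2 SA[2]=20  'aaaababbaa'
  #3 SA[3]=10  'aaaababbabaaaababbaa'
  #4 SA[4]=21  'aaababbaa'
  #5 SA[5]=11  'aaababbabaaaababbaa'
  #6 SA[6]=7  'aabaaaababbabaaaababbaa'
  #7 SA[7]=22  'aababbaa'
  #8 SA[8]=12  'aababbabaaaababbaa'
  #9 SA[9]=18  'abaaaababbaa'
  #10 SA[10]=8  'abaaaababbabaaaababbaa'
  #11 SA[11]=5  'abaabaaaababbabaaaababbaa'
  #12 SA[12]=23  'ababbaa'
  #13 SA[13]=13  'ababbabaaaababbaa'
  #14 SA[14]=25  'abbaa'
  #15 SA[15]=15  'abbabaaaababbaa'
  #16 SA[16]=1  'abbbabaabaaaababbabaaaababbaa'
  #17 SA[17]=27  'baa'
  #18 SA[18]=19  'baaaababbaa'
  #19 SA[19]=9  'baaaababbabaaaababbaa'
  #20 SA[20]=6  'baabaaaababbabaaaababbaa'
  #21 SA[21]=17  'babaaaababbaa'
  #22 SA[22]=4  'babaabaaaababbabaaaababbaa'
  #23 SA[23]=24  'babbaa'
  #24 SA[24]=14  'babbabaaaababbaa'
  #25 SA[25]=0  'babbbabaabaaaababbabaaaababbaa'
  #26 SA[26]=26  'bbaa'
  #27 SA[27]=16  'bbabaaaababbaa'
  #28 SA[28]=3  'bbabaabaaaababbabaaaababbaa'
  #29 SA[29]=2  'bbbabaabaaaababbabaaaababbaa'

SA = [29, 28, 20, 10, 21, 11, 7, 22, 12, 18, 8, 5, 23, 13, 25, 15, 1, 27, 19, 9, 6, 17, 4, 24, 14, 0, 26, 16, 3, 2]
i: (SA[i-1],SA[i]) lcp shared
  1: (29,28) 1 'a'
  2: (28,20) 2 'aa'
  3: (20,10) 9 'aaaababba'
  4: (10,21) 3 'aaa'
  5: (21,11) 8 'aaababba'
  6: (11,7) 2 'aa'
  7: (7,22) 4 'aaba'
  8: (22,12) 7 'aababba'
  9: (12,18) 1 'a'
  10: (18,8) 11 'abaaaababba'
  11: (8,5) 4 'abaa'
  12: (5,23) 3 'aba'
  13: (23,13) 6 'ababba'
  14: (13,25) 2 'ab'
  15: (25,15) 4 'abba'
  16: (15,1) 3 'abb'
  17: (1,27) 0 ''
  18: (27,19) 3 'baa'
  19: (19,9) 10 'baaaababba'
  20: (9,6) 3 'baa'
  21: (6,17) 2 'ba'
  22: (17,4) 5 'babaa'
  23: (4,24) 3 'bab'
  24: (24,14) 5 'babba'
  25: (14,0) 4 'babb'
  26: (0,26) 1 'b'
  27: (26,16) 3 'bba'
  28: (16,3) 6 'bbabaa'
  29: (3,2) 2 'bb'

n(n+1)/2 = 30·31/2 = 465
Σ LCP = 0 + 1 + 2 + 9 + 3 + 8 + 2 + 4 + 7 + 1 + 11 + 4 + 3 + 6 + 2 + 4 + 3 + 0 + 3 + 10 + 3 + 2 + 5 + 3 + 5 + 4 + 1 + 3 + 6 + 2 = 117
distinct = 465 − 117 = 348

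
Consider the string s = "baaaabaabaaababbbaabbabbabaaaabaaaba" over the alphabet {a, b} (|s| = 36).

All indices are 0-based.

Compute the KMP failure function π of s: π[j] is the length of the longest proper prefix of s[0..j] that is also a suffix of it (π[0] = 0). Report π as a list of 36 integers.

π[0] = 0
j=1 s[j]='a': π[1]=0 (border '')
j=2 s[j]='a': π[2]=0 (border '')
j=3 s[j]='a': π[3]=0 (border '')
j=4 s[j]='a': π[4]=0 (border '')
j=5 s[j]='b': π[5]=1 (border 'b')
j=6 s[j]='a': π[6]=2 (border 'ba')
j=7 s[j]='a': π[7]=3 (border 'baa')
j=8 s[j]='b': k: 3→0; π[8]=1 (border 'b')
j=9 s[j]='a': π[9]=2 (border 'ba')
j=10 s[j]='a': π[10]=3 (border 'baa')
j=11 s[j]='a': π[11]=4 (border 'baaa')
j=12 s[j]='b': k: 4→0; π[12]=1 (border 'b')
j=13 s[j]='a': π[13]=2 (border 'ba')
j=14 s[j]='b': k: 2→0; π[14]=1 (border 'b')
j=15 s[j]='b': k: 1→0; π[15]=1 (border 'b')
j=16 s[j]='b': k: 1→0; π[16]=1 (border 'b')
j=17 s[j]='a': π[17]=2 (border 'ba')
j=18 s[j]='a': π[18]=3 (border 'baa')
j=19 s[j]='b': k: 3→0; π[19]=1 (border 'b')
j=20 s[j]='b': k: 1→0; π[20]=1 (border 'b')
j=21 s[j]='a': π[21]=2 (border 'ba')
j=22 s[j]='b': k: 2→0; π[22]=1 (border 'b')
j=23 s[j]='b': k: 1→0; π[23]=1 (border 'b')
j=24 s[j]='a': π[24]=2 (border 'ba')
j=25 s[j]='b': k: 2→0; π[25]=1 (border 'b')
j=26 s[j]='a': π[26]=2 (border 'ba')
j=27 s[j]='a': π[27]=3 (border 'baa')
j=28 s[j]='a': π[28]=4 (border 'baaa')
j=29 s[j]='a': π[29]=5 (border 'baaaa')
j=30 s[j]='b': π[30]=6 (border 'baaaab')
j=31 s[j]='a': π[31]=7 (border 'baaaaba')
j=32 s[j]='a': π[32]=8 (border 'baaaabaa')
j=33 s[j]='a': k: 8→3; π[33]=4 (border 'baaa')
j=34 s[j]='b': k: 4→0; π[34]=1 (border 'b')
j=35 s[j]='a': π[35]=2 (border 'ba')

[0, 0, 0, 0, 0, 1, 2, 3, 1, 2, 3, 4, 1, 2, 1, 1, 1, 2, 3, 1, 1, 2, 1, 1, 2, 1, 2, 3, 4, 5, 6, 7, 8, 4, 1, 2]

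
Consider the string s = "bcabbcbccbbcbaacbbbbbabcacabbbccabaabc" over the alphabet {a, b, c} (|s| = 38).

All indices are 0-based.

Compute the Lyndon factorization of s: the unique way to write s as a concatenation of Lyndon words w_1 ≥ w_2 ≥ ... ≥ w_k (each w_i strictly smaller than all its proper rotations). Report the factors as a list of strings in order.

emit factor 1: 'bc' (i=0, period=2)
emit factor 2: 'abbcbccbbcb' (i=2, period=11)
emit factor 3: 'aacbbbbbabcacabbbccab' (i=13, period=21)
emit factor 4: 'aabc' (i=34, period=4)

["bc", "abbcbccbbcb", "aacbbbbbabcacabbbccab", "aabc"]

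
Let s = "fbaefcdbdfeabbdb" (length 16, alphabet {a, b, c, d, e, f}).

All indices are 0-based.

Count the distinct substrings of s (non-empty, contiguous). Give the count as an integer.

124

rank→(start, suffix):
  0 → (11, 'abbdb')
  1 → (2, 'aefcdbdfeabbdb')
  2 → (15, 'b')
  3 → (1, 'baefcdbdfeabbdb')
  4 → (12, 'bbdb')
  5 → (13, 'bdb')
  6 → (7, 'bdfeabbdb')
  7 → (5, 'cdbdfeabbdb')
  8 → (14, 'db')
  9 → (6, 'dbdfeabbdb')
  10 → (8, 'dfeabbdb')
  11 → (10, 'eabbdb')
  12 → (3, 'efcdbdfeabbdb')
  13 → (0, 'fbaefcdbdfeabbdb')
  14 → (4, 'fcdbdfeabbdb')
  15 → (9, 'feabbdb')

SA = [11, 2, 15, 1, 12, 13, 7, 5, 14, 6, 8, 10, 3, 0, 4, 9]
rank  pair      lcp
   1  s[11:],s[2:]  1  'a'
   2  s[2:],s[15:]  0  ''
   3  s[15:],s[1:]  1  'b'
   4  s[1:],s[12:]  1  'b'
   5  s[12:],s[13:]  1  'b'
   6  s[13:],s[7:]  2  'bd'
   7  s[7:],s[5:]  0  ''
   8  s[5:],s[14:]  0  ''
   9  s[14:],s[6:]  2  'db'
  10  s[6:],s[8:]  1  'd'
  11  s[8:],s[10:]  0  ''
  12  s[10:],s[3:]  1  'e'
  13  s[3:],s[0:]  0  ''
  14  s[0:],s[4:]  1  'f'
  15  s[4:],s[9:]  1  'f'

n(n+1)/2 = 16·17/2 = 136
Σ LCP = 0 + 1 + 0 + 1 + 1 + 1 + 2 + 0 + 0 + 2 + 1 + 0 + 1 + 0 + 1 + 1 = 12
distinct = 136 − 12 = 124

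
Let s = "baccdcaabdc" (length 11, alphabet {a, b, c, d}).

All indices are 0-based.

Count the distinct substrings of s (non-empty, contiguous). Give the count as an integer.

rank | idx | suffix
   0 |   6 | aabdc
   1 |   7 | abdc
   2 |   1 | accdcaabdc
   3 |   0 | baccdcaabdc
   4 |   8 | bdc
   5 |  10 | c
   6 |   5 | caabdc
   7 |   2 | ccdcaabdc
   8 |   3 | cdcaabdc
   9 |   9 | dc
  10 |   4 | dcaabdc

SA = [6, 7, 1, 0, 8, 10, 5, 2, 3, 9, 4]
[i] adj suffixes → lcp
  [1] 6/7 → 1 ('a')
  [2] 7/1 → 1 ('a')
  [3] 1/0 → 0 ('')
  [4] 0/8 → 1 ('b')
  [5] 8/10 → 0 ('')
  [6] 10/5 → 1 ('c')
  [7] 5/2 → 1 ('c')
  [8] 2/3 → 1 ('c')
  [9] 3/9 → 0 ('')
  [10] 9/4 → 2 ('dc')

n(n+1)/2 = 11·12/2 = 66
Σ LCP = 0 + 1 + 1 + 0 + 1 + 0 + 1 + 1 + 1 + 0 + 2 = 8
distinct = 66 − 8 = 58

58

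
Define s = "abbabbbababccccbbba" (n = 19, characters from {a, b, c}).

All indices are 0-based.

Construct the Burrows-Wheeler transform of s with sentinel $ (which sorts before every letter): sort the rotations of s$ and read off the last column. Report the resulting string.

abb$bbbbbabbacaacccb

rank  rotation              last
    0  $abbabbbababccccbbba  a
    1  a$abbabbbababccccbbb  b
    2  ababccccbbba$abbabbb  b
    3  abbabbbababccccbbba$  $
    4  abbbababccccbbba$abb  b
    5  abccccbbba$abbabbbab  b
    6  ba$abbabbbababccccbb  b
    7  bababccccbbba$abbabb  b
    8  babbbababccccbbba$ab  b
    9  babccccbbba$abbabbba  a
   10  bba$abbabbbababccccb  b
   11  bbababccccbbba$abbab  b
   12  bbabbbababccccbbba$a  a
   13  bbba$abbabbbababcccc  c
   14  bbbababccccbbba$abba  a
   15  bccccbbba$abbabbbaba  a
   16  cbbba$abbabbbababccc  c
   17  ccbbba$abbabbbababcc  c
   18  cccbbba$abbabbbababc  c
   19  ccccbbba$abbabbbabab  b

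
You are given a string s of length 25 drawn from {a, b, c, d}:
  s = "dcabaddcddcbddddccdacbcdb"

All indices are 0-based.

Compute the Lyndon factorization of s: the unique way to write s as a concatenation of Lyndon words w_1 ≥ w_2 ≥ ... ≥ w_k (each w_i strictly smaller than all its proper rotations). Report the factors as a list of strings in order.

["d", "c", "abaddcddcbddddccdacbcdb"]

emit factor 1: 'd' (i=0, period=1)
emit factor 2: 'c' (i=1, period=1)
emit factor 3: 'abaddcddcbddddccdacbcdb' (i=2, period=23)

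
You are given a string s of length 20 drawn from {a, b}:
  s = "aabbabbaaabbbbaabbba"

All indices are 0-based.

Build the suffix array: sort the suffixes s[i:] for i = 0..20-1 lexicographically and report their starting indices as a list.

rank | idx | suffix
   0 |  19 | a
   1 |   7 | aaabbbbaabbba
   2 |   0 | aabbabbaaabbbbaabbba
   3 |  14 | aabbba
   4 |   8 | aabbbbaabbba
   5 |   4 | abbaaabbbbaabbba
   6 |   1 | abbabbaaabbbbaabbba
   7 |  15 | abbba
   8 |   9 | abbbbaabbba
   9 |  18 | ba
  10 |   6 | baaabbbbaabbba
  11 |  13 | baabbba
  12 |   3 | babbaaabbbbaabbba
  13 |  17 | bba
  14 |   5 | bbaaabbbbaabbba
  15 |  12 | bbaabbba
  16 |   2 | bbabbaaabbbbaabbba
  17 |  16 | bbba
  18 |  11 | bbbaabbba
  19 |  10 | bbbbaabbba

[19, 7, 0, 14, 8, 4, 1, 15, 9, 18, 6, 13, 3, 17, 5, 12, 2, 16, 11, 10]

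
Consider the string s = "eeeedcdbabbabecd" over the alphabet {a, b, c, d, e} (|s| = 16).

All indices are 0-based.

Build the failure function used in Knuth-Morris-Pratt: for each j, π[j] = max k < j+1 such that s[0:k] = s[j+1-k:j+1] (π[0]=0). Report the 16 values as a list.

[0, 1, 2, 3, 0, 0, 0, 0, 0, 0, 0, 0, 0, 1, 0, 0]

π[0] = 0
j=1 s[j]='e': π[1]=1 (border 'e')
j=2 s[j]='e': π[2]=2 (border 'ee')
j=3 s[j]='e': π[3]=3 (border 'eee')
j=4 s[j]='d': k: 3→2→1→0; π[4]=0 (border '')
j=5 s[j]='c': π[5]=0 (border '')
j=6 s[j]='d': π[6]=0 (border '')
j=7 s[j]='b': π[7]=0 (border '')
j=8 s[j]='a': π[8]=0 (border '')
j=9 s[j]='b': π[9]=0 (border '')
j=10 s[j]='b': π[10]=0 (border '')
j=11 s[j]='a': π[11]=0 (border '')
j=12 s[j]='b': π[12]=0 (border '')
j=13 s[j]='e': π[13]=1 (border 'e')
j=14 s[j]='c': k: 1→0; π[14]=0 (border '')
j=15 s[j]='d': π[15]=0 (border '')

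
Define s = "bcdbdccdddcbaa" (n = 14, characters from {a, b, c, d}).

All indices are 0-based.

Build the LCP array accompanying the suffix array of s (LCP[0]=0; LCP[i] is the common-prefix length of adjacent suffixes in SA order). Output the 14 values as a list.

sorted suffixes:
  #0 SA[0]=13  'a'
  #1 SA[1]=12  'aa'
  #2 SA[2]=11  'baa'
  #3 SA[3]=0  'bcdbdccdddcbaa'
  #4 SA[4]=3  'bdccdddcbaa'
  #5 SA[5]=10  'cbaa'
  #6 SA[6]=5  'ccdddcbaa'
  #7 SA[7]=1  'cdbdccdddcbaa'
  #8 SA[8]=6  'cdddcbaa'
  #9 SA[9]=2  'dbdccdddcbaa'
  #10 SA[10]=9  'dcbaa'
  #11 SA[11]=4  'dccdddcbaa'
  #12 SA[12]=8  'ddcbaa'
  #13 SA[13]=7  'dddcbaa'

SA = [13, 12, 11, 0, 3, 10, 5, 1, 6, 2, 9, 4, 8, 7]
i: (SA[i-1],SA[i]) lcp shared
  1: (13,12) 1 'a'
  2: (12,11) 0 ''
  3: (11,0) 1 'b'
  4: (0,3) 1 'b'
  5: (3,10) 0 ''
  6: (10,5) 1 'c'
  7: (5,1) 1 'c'
  8: (1,6) 2 'cd'
  9: (6,2) 0 ''
  10: (2,9) 1 'd'
  11: (9,4) 2 'dc'
  12: (4,8) 1 'd'
  13: (8,7) 2 'dd'

[0, 1, 0, 1, 1, 0, 1, 1, 2, 0, 1, 2, 1, 2]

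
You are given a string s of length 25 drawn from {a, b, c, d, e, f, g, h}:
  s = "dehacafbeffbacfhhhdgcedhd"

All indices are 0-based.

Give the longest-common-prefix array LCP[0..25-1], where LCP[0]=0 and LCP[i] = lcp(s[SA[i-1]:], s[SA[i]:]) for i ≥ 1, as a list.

[0, 2, 1, 0, 1, 0, 1, 1, 0, 1, 1, 1, 0, 1, 1, 0, 2, 1, 1, 0, 0, 1, 2, 1, 2]

rank→(start, suffix):
  0 → (3, 'acafbeffbacfhhhdgcedhd')
  1 → (12, 'acfhhhdgcedhd')
  2 → (5, 'afbeffbacfhhhdgcedhd')
  3 → (11, 'bacfhhhdgcedhd')
  4 → (7, 'beffbacfhhhdgcedhd')
  5 → (4, 'cafbeffbacfhhhdgcedhd')
  6 → (20, 'cedhd')
  7 → (13, 'cfhhhdgcedhd')
  8 → (24, 'd')
  9 → (0, 'dehacafbeffbacfhhhdgcedhd')
  10 → (18, 'dgcedhd')
  11 → (22, 'dhd')
  12 → (21, 'edhd')
  13 → (8, 'effbacfhhhdgcedhd')
  14 → (1, 'ehacafbeffbacfhhhdgcedhd')
  15 → (10, 'fbacfhhhdgcedhd')
  16 → (6, 'fbeffbacfhhhdgcedhd')
  17 → (9, 'ffbacfhhhdgcedhd')
  18 → (14, 'fhhhdgcedhd')
  19 → (19, 'gcedhd')
  20 → (2, 'hacafbeffbacfhhhdgcedhd')
  21 → (23, 'hd')
  22 → (17, 'hdgcedhd')
  23 → (16, 'hhdgcedhd')
  24 → (15, 'hhhdgcedhd')

SA = [3, 12, 5, 11, 7, 4, 20, 13, 24, 0, 18, 22, 21, 8, 1, 10, 6, 9, 14, 19, 2, 23, 17, 16, 15]
[i] adj suffixes → lcp
  [1] 3/12 → 2 ('ac')
  [2] 12/5 → 1 ('a')
  [3] 5/11 → 0 ('')
  [4] 11/7 → 1 ('b')
  [5] 7/4 → 0 ('')
  [6] 4/20 → 1 ('c')
  [7] 20/13 → 1 ('c')
  [8] 13/24 → 0 ('')
  [9] 24/0 → 1 ('d')
  [10] 0/18 → 1 ('d')
  [11] 18/22 → 1 ('d')
  [12] 22/21 → 0 ('')
  [13] 21/8 → 1 ('e')
  [14] 8/1 → 1 ('e')
  [15] 1/10 → 0 ('')
  [16] 10/6 → 2 ('fb')
  [17] 6/9 → 1 ('f')
  [18] 9/14 → 1 ('f')
  [19] 14/19 → 0 ('')
  [20] 19/2 → 0 ('')
  [21] 2/23 → 1 ('h')
  [22] 23/17 → 2 ('hd')
  [23] 17/16 → 1 ('h')
  [24] 16/15 → 2 ('hh')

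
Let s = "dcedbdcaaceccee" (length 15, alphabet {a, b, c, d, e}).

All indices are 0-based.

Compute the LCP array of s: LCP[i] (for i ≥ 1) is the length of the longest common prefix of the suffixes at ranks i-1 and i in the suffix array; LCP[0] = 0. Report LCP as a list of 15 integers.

[0, 1, 0, 0, 1, 1, 2, 2, 0, 1, 2, 0, 1, 1, 1]

sorted suffixes:
  #0 SA[0]=7  'aaceccee'
  #1 SA[1]=8  'aceccee'
  #2 SA[2]=4  'bdcaaceccee'
  #3 SA[3]=6  'caaceccee'
  #4 SA[4]=11  'ccee'
  #5 SA[5]=9  'ceccee'
  #6 SA[6]=1  'cedbdcaaceccee'
  #7 SA[7]=12  'cee'
  #8 SA[8]=3  'dbdcaaceccee'
  #9 SA[9]=5  'dcaaceccee'
  #10 SA[10]=0  'dcedbdcaaceccee'
  #11 SA[11]=14  'e'
  #12 SA[12]=10  'eccee'
  #13 SA[13]=2  'edbdcaaceccee'
  #14 SA[14]=13  'ee'

SA = [7, 8, 4, 6, 11, 9, 1, 12, 3, 5, 0, 14, 10, 2, 13]
[i] adj suffixes → lcp
  [1] 7/8 → 1 ('a')
  [2] 8/4 → 0 ('')
  [3] 4/6 → 0 ('')
  [4] 6/11 → 1 ('c')
  [5] 11/9 → 1 ('c')
  [6] 9/1 → 2 ('ce')
  [7] 1/12 → 2 ('ce')
  [8] 12/3 → 0 ('')
  [9] 3/5 → 1 ('d')
  [10] 5/0 → 2 ('dc')
  [11] 0/14 → 0 ('')
  [12] 14/10 → 1 ('e')
  [13] 10/2 → 1 ('e')
  [14] 2/13 → 1 ('e')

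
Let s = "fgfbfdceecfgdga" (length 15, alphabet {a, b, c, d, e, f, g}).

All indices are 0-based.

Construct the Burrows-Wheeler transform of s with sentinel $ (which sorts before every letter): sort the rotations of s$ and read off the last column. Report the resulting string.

rank  rotation          last
    0  $fgfbfdceecfgdga  a
    1  a$fgfbfdceecfgdg  g
    2  bfdceecfgdga$fgf  f
    3  ceecfgdga$fgfbfd  d
    4  cfgdga$fgfbfdcee  e
    5  dceecfgdga$fgfbf  f
    6  dga$fgfbfdceecfg  g
    7  ecfgdga$fgfbfdce  e
    8  eecfgdga$fgfbfdc  c
    9  fbfdceecfgdga$fg  g
   10  fdceecfgdga$fgfb  b
   11  fgdga$fgfbfdceec  c
   12  fgfbfdceecfgdga$  $
   13  ga$fgfbfdceecfgd  d
   14  gdga$fgfbfdceecf  f
   15  gfbfdceecfgdga$f  f

agfdefgecgbc$dff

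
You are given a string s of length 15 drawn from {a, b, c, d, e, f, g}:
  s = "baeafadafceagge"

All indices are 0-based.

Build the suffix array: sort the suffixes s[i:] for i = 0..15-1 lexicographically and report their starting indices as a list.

[5, 1, 3, 7, 11, 0, 9, 6, 14, 2, 10, 4, 8, 13, 12]

rank | idx | suffix
   0 |   5 | adafceagge
   1 |   1 | aeafadafceagge
   2 |   3 | afadafceagge
   3 |   7 | afceagge
   4 |  11 | agge
   5 |   0 | baeafadafceagge
   6 |   9 | ceagge
   7 |   6 | dafceagge
   8 |  14 | e
   9 |   2 | eafadafceagge
  10 |  10 | eagge
  11 |   4 | fadafceagge
  12 |   8 | fceagge
  13 |  13 | ge
  14 |  12 | gge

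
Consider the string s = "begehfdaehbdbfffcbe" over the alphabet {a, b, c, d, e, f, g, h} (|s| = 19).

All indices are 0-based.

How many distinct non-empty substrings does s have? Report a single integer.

176

rank | idx | suffix
   0 |   7 | aehbdbfffcbe
   1 |  10 | bdbfffcbe
   2 |  17 | be
   3 |   0 | begehfdaehbdbfffcbe
   4 |  12 | bfffcbe
   5 |  16 | cbe
   6 |   6 | daehbdbfffcbe
   7 |  11 | dbfffcbe
   8 |  18 | e
   9 |   1 | egehfdaehbdbfffcbe
  10 |   8 | ehbdbfffcbe
  11 |   3 | ehfdaehbdbfffcbe
  12 |  15 | fcbe
  13 |   5 | fdaehbdbfffcbe
  14 |  14 | ffcbe
  15 |  13 | fffcbe
  16 |   2 | gehfdaehbdbfffcbe
  17 |   9 | hbdbfffcbe
  18 |   4 | hfdaehbdbfffcbe

SA = [7, 10, 17, 0, 12, 16, 6, 11, 18, 1, 8, 3, 15, 5, 14, 13, 2, 9, 4]
rank  pair      lcp
   1  s[7:],s[10:]  0  ''
   2  s[10:],s[17:]  1  'b'
   3  s[17:],s[0:]  2  'be'
   4  s[0:],s[12:]  1  'b'
   5  s[12:],s[16:]  0  ''
   6  s[16:],s[6:]  0  ''
   7  s[6:],s[11:]  1  'd'
   8  s[11:],s[18:]  0  ''
   9  s[18:],s[1:]  1  'e'
  10  s[1:],s[8:]  1  'e'
  11  s[8:],s[3:]  2  'eh'
  12  s[3:],s[15:]  0  ''
  13  s[15:],s[5:]  1  'f'
  14  s[5:],s[14:]  1  'f'
  15  s[14:],s[13:]  2  'ff'
  16  s[13:],s[2:]  0  ''
  17  s[2:],s[9:]  0  ''
  18  s[9:],s[4:]  1  'h'

n(n+1)/2 = 19·20/2 = 190
Σ LCP = 0 + 0 + 1 + 2 + 1 + 0 + 0 + 1 + 0 + 1 + 1 + 2 + 0 + 1 + 1 + 2 + 0 + 0 + 1 = 14
distinct = 190 − 14 = 176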